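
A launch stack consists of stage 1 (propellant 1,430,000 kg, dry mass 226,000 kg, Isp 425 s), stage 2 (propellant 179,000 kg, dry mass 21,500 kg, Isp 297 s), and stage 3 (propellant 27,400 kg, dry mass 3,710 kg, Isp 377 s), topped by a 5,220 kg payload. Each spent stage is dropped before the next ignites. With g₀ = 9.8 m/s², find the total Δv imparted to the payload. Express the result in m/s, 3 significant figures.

Ignition mass of stage 1 = 1,430,000+226,000 + 179,000+21,500 + 27,400+3,710 + 5,220 = 1,892,830 kg.
Stage 1: m₀ = 1,892,830 kg, m_f = 1,892,830 − 1,430,000 = 462,830 kg; Δv = 425×9.8×ln(4.09) = 4165.0×1.4085 ≈ 5866 m/s.
Stage 2: m₀ = 236,830 kg, m_f = 236,830 − 179,000 = 57,830 kg; Δv = 297×9.8×ln(4.095) = 2910.6×1.4098 ≈ 4103 m/s.
Stage 3: m₀ = 36,330 kg, m_f = 36,330 − 27,400 = 8,930 kg; Δv = 377×9.8×ln(4.068) = 3694.6×1.4032 ≈ 5184 m/s.
Total Δv = 5866 + 4103 + 5184 = 15153 m/s.

Δv ≈ 15200 m/s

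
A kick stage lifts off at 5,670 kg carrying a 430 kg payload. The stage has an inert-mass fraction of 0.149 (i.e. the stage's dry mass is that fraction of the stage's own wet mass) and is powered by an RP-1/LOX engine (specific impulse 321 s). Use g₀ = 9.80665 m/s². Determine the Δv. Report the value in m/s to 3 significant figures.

Stage wet mass = m₀ − payload = 5,670 − 430 = 5,240 kg.
Stage dry mass = ε × stage wet mass = 0.149 × 5,240 = 780.76 kg.
Burnout mass m_f = stage dry + payload = 780.76 + 430 = 1,210.76 kg.
v_e = Isp · g₀ = 321 × 9.80665 = 3147.9 m/s.
From the ideal rocket equation, Δv = v_e · ln(5,670/1,210.76) = 3147.9 × ln(4.683) = 3147.9 × 1.5439 ≈ 4860 m/s.

Δv ≈ 4860 m/s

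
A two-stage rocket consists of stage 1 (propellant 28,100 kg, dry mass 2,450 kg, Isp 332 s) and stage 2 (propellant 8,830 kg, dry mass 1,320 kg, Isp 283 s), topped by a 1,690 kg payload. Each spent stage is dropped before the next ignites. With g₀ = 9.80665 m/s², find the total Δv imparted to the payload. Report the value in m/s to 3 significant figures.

Ignition mass of stage 1 = 28,100+2,450 + 8,830+1,320 + 1,690 = 42,390 kg.
Stage 1: m₀ = 42,390 kg, m_f = 42,390 − 28,100 = 14,290 kg; Δv = 332×9.80665×ln(2.966) = 3255.8×1.0874 ≈ 3540 m/s.
Stage 2: m₀ = 11,840 kg, m_f = 11,840 − 8,830 = 3,010 kg; Δv = 283×9.80665×ln(3.934) = 2775.3×1.3695 ≈ 3801 m/s.
Total Δv = 3540 + 3801 = 7341 m/s.

Δv ≈ 7340 m/s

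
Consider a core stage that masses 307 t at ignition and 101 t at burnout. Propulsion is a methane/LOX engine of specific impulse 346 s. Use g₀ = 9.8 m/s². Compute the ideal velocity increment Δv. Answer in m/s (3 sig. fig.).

v_e = Isp · g₀ = 346 × 9.8 = 3390.8 m/s.
Rocket equation: Δv = v_e · ln(m₀/m_f) = 3390.8 × ln(3.04) = 3390.8 × 1.1117 ≈ 3769.6 m/s.

Δv ≈ 3770 m/s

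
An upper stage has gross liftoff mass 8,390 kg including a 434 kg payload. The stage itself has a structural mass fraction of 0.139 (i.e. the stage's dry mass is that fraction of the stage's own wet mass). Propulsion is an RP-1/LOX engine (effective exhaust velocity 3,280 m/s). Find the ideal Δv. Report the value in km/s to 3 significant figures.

Δv ≈ 5.56 km/s

Stage wet mass = m₀ − payload = 8,390 − 434 = 7,956 kg.
Stage dry mass = ε × stage wet mass = 0.139 × 7,956 = 1,105.88 kg.
Burnout mass m_f = stage dry + payload = 1,105.88 + 434 = 1,539.88 kg.
Using Δv = v_e ln(m₀/m_f): Δv = v_e · ln(8,390/1,539.88) = 3280.0 × ln(5.448) = 3280.0 × 1.6953 ≈ 5561 m/s.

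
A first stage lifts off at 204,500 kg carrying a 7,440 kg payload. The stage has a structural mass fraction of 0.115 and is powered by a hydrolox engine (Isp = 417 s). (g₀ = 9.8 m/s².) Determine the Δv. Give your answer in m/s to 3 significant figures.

Stage wet mass = m₀ − payload = 204,500 − 7,440 = 197,060 kg.
Stage dry mass = ε × stage wet mass = 0.115 × 197,060 = 22,661.9 kg.
Burnout mass m_f = stage dry + payload = 22,661.9 + 7,440 = 30,101.9 kg.
v_e = Isp · g₀ = 417 × 9.8 = 4086.6 m/s.
Δv = v_e · ln(204,500/30,101.9) = 4086.6 × ln(6.794) = 4086.6 × 1.9160 ≈ 7830 m/s.

Δv ≈ 7830 m/s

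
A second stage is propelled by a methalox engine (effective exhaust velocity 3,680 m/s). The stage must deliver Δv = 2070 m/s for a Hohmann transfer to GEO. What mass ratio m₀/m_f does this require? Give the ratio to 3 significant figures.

m₀/m_f = exp(Δv / v_e) = exp(2070 / 3680.0) = exp(0.5625) = 1.7551.

mass ratio ≈ 1.76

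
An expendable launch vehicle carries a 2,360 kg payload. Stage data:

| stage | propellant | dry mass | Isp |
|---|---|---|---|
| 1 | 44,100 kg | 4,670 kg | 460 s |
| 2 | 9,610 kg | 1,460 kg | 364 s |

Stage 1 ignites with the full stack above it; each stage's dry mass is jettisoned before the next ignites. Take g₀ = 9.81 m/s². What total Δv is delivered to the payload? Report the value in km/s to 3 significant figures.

Ignition mass of stage 1 = 44,100+4,670 + 9,610+1,460 + 2,360 = 62,200 kg.
Stage 1: m₀ = 62,200 kg, m_f = 62,200 − 44,100 = 18,100 kg; Δv = 460×9.81×ln(3.436) = 4512.6×1.2344 ≈ 5571 m/s.
Stage 2: m₀ = 13,430 kg, m_f = 13,430 − 9,610 = 3,820 kg; Δv = 364×9.81×ln(3.516) = 3570.8×1.2572 ≈ 4489 m/s.
Total Δv = 5571 + 4489 = 10060 m/s.

Δv ≈ 10.1 km/s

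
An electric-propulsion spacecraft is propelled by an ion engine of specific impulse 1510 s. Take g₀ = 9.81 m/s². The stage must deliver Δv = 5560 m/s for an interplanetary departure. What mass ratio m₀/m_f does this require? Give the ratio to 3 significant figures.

mass ratio ≈ 1.46

v_e = Isp · g₀ = 1510 × 9.81 = 14813.1 m/s.
m₀/m_f = exp(Δv / v_e) = exp(5560 / 14813.1) = exp(0.3753) = 1.4555.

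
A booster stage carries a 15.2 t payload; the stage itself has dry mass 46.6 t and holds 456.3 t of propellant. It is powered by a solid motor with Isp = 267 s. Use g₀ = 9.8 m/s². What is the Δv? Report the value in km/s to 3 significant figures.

v_e = Isp · g₀ = 267 × 9.8 = 2616.6 m/s.
m₀ = payload + dry + propellant = 15.2 + 46.6 + 456.3 = 518.1 t.
m_f = payload + dry = 15.2 + 46.6 = 61.8 t.
From the ideal rocket equation, Δv = v_e · ln(m₀/m_f) = 2616.6 × ln(8.383) = 2616.6 × 2.1263 ≈ 5563.6 m/s.

Δv ≈ 5.56 km/s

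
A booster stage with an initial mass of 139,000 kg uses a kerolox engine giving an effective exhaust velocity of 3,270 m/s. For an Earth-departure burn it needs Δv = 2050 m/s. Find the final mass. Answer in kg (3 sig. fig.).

Rocket equation: m₀/m_f = exp(Δv / v_e) = exp(2050 / 3270.0) = exp(0.6269) = 1.8718.
m_f = m₀ / 1.8718 = 139,000 / 1.8718 = 74,260.1 kg.

final mass ≈ 74300 kg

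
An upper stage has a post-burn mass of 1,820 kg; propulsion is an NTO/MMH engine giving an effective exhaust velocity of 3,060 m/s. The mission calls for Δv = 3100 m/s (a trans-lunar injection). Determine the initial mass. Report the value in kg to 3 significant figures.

Using Δv = v_e ln(m₀/m_f): m₀/m_f = exp(Δv / v_e) = exp(3100 / 3060.0) = exp(1.0131) = 2.7540.
m₀ = m_f × 2.7540 = 1,820 × 2.7540 = 5,012.28 kg.

initial mass ≈ 5010 kg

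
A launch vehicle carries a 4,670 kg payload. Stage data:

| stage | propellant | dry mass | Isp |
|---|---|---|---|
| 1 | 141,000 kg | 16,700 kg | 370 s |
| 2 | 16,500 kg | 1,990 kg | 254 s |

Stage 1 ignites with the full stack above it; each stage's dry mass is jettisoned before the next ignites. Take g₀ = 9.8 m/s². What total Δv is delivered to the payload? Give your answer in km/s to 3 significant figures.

Ignition mass of stage 1 = 141,000+16,700 + 16,500+1,990 + 4,670 = 180,860 kg.
Stage 1: m₀ = 180,860 kg, m_f = 180,860 − 141,000 = 39,860 kg; Δv = 370×9.8×ln(4.537) = 3626.0×1.5123 ≈ 5484 m/s.
Stage 2: m₀ = 23,160 kg, m_f = 23,160 − 16,500 = 6,660 kg; Δv = 254×9.8×ln(3.477) = 2489.2×1.2463 ≈ 3102 m/s.
Total Δv = 5484 + 3102 = 8586 m/s.

Δv ≈ 8.59 km/s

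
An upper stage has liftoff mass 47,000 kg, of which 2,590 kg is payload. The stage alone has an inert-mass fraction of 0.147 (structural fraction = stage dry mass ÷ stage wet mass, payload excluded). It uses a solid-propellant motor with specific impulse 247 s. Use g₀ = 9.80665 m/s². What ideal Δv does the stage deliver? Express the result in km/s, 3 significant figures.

Stage wet mass = m₀ − payload = 47,000 − 2,590 = 44,410 kg.
Stage dry mass = ε × stage wet mass = 0.147 × 44,410 = 6,528.27 kg.
Burnout mass m_f = stage dry + payload = 6,528.27 + 2,590 = 9,118.27 kg.
v_e = Isp · g₀ = 247 × 9.80665 = 2422.2 m/s.
From the ideal rocket equation, Δv = v_e · ln(47,000/9,118.27) = 2422.2 × ln(5.154) = 2422.2 × 1.6399 ≈ 3972 m/s.

Δv ≈ 3.97 km/s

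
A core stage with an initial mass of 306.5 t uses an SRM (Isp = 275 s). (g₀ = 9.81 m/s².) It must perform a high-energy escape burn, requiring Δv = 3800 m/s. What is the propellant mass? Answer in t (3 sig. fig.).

v_e = Isp · g₀ = 275 × 9.81 = 2697.8 m/s.
m₀/m_f = exp(Δv / v_e) = exp(3800 / 2697.8) = exp(1.4086) = 4.0901.
m_f = 306.5 / 4.0901 = 74.937 t, so propellant = m₀ − m_f = 306.5 − 74.937 = 231.563 t.

propellant mass ≈ 232 t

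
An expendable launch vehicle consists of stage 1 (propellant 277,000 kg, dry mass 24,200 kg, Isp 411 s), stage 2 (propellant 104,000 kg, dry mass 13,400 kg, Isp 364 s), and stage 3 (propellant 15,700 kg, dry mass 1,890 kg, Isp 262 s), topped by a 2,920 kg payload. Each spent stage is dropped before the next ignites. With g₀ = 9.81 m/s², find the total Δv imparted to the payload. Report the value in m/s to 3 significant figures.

Δv ≈ 12800 m/s

Ignition mass of stage 1 = 277,000+24,200 + 104,000+13,400 + 15,700+1,890 + 2,920 = 439,110 kg.
Stage 1: m₀ = 439,110 kg, m_f = 439,110 − 277,000 = 162,110 kg; Δv = 411×9.81×ln(2.709) = 4031.9×0.9965 ≈ 4018 m/s.
Stage 2: m₀ = 137,910 kg, m_f = 137,910 − 104,000 = 33,910 kg; Δv = 364×9.81×ln(4.067) = 3570.8×1.4029 ≈ 5010 m/s.
Stage 3: m₀ = 20,510 kg, m_f = 20,510 − 15,700 = 4,810 kg; Δv = 262×9.81×ln(4.264) = 2570.2×1.4502 ≈ 3727 m/s.
Total Δv = 4018 + 5010 + 3727 = 12755 m/s.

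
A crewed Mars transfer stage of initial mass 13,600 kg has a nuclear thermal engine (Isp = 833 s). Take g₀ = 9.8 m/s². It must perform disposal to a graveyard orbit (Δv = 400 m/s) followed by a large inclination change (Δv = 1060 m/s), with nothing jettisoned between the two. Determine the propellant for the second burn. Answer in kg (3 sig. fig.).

propellant for the second burn ≈ 1580 kg

v_e = Isp · g₀ = 833 × 9.8 = 8163.4 m/s.
After the first burn: m = 13600 × exp(−400/8163.4) = 13600 × 0.95218 = 12,949.6 kg.
After the second burn: m = 12,949.6 × exp(−1060/8163.4) = 12,949.6 × 0.87823 = 11,372.7 kg.
Second-burn propellant = 12,949.6 − 11,372.7 = 1,576.9 kg.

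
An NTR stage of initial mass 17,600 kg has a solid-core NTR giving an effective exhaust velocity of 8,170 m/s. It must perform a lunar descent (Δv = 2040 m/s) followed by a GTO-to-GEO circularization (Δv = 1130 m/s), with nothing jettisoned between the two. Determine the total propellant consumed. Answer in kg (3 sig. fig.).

total propellant consumed ≈ 5660 kg

After the first burn: m = 17600 × exp(−2040/8170.0) = 17600 × 0.77904 = 13,711.1 kg.
After the second burn: m = 13,711.1 × exp(−1130/8170.0) = 13,711.1 × 0.87083 = 11,940 kg.
Total propellant = m₀ − m_final = 17600 − 11,940 = 5,660 kg.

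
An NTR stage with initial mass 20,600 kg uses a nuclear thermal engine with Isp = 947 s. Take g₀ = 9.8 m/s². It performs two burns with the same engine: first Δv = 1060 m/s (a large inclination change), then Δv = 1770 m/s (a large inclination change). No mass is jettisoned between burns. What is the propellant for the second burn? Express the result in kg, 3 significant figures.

v_e = Isp · g₀ = 947 × 9.8 = 9280.6 m/s.
After the first burn: m = 20600 × exp(−1060/9280.6) = 20600 × 0.89206 = 18,376.4 kg.
After the second burn: m = 18,376.4 × exp(−1770/9280.6) = 18,376.4 × 0.82636 = 15,185.5 kg.
Second-burn propellant = 18,376.4 − 15,185.5 = 3,190.9 kg.

propellant for the second burn ≈ 3190 kg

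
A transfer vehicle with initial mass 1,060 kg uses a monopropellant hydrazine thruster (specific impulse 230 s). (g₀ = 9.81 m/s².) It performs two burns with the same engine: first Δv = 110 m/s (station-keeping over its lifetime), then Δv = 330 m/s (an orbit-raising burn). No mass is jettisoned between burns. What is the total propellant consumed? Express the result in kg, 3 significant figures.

total propellant consumed ≈ 188 kg

v_e = Isp · g₀ = 230 × 9.81 = 2256.3 m/s.
After the first burn: m = 1060 × exp(−110/2256.3) = 1060 × 0.95242 = 1,009.57 kg.
After the second burn: m = 1,009.57 × exp(−330/2256.3) = 1,009.57 × 0.86394 = 872.208 kg.
Total propellant = m₀ − m_final = 1060 − 872.208 = 187.792 kg.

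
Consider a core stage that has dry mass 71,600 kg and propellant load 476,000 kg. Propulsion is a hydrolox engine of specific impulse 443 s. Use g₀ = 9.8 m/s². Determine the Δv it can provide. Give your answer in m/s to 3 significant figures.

v_e = Isp · g₀ = 443 × 9.8 = 4341.4 m/s.
m₀ = m_dry + m_prop = 71,600 + 476,000 = 547,600 kg.
Δv = v_e · ln(m₀/m_f) = 4341.4 × ln(7.648) = 4341.4 × 2.0345 ≈ 8832.4 m/s.

Δv ≈ 8830 m/s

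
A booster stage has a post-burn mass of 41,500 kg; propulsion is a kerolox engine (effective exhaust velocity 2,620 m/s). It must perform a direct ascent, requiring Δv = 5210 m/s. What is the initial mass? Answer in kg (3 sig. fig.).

initial mass ≈ 303000 kg

Rocket equation: m₀/m_f = exp(Δv / v_e) = exp(5210 / 2620.0) = exp(1.9885) = 7.3049.
m₀ = m_f × 7.3049 = 41,500 × 7.3049 = 303,153 kg.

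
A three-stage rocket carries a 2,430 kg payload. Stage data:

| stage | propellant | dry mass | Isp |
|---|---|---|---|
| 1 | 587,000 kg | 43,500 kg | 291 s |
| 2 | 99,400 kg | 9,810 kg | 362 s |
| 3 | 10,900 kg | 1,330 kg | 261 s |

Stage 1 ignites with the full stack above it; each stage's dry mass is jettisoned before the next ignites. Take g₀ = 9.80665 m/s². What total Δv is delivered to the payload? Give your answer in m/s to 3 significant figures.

Ignition mass of stage 1 = 587,000+43,500 + 99,400+9,810 + 10,900+1,330 + 2,430 = 754,370 kg.
Stage 1: m₀ = 754,370 kg, m_f = 754,370 − 587,000 = 167,370 kg; Δv = 291×9.80665×ln(4.507) = 2853.7×1.5057 ≈ 4297 m/s.
Stage 2: m₀ = 123,870 kg, m_f = 123,870 − 99,400 = 24,470 kg; Δv = 362×9.80665×ln(5.062) = 3550.0×1.6218 ≈ 5757 m/s.
Stage 3: m₀ = 14,660 kg, m_f = 14,660 − 10,900 = 3,760 kg; Δv = 261×9.80665×ln(3.899) = 2559.5×1.3607 ≈ 3483 m/s.
Total Δv = 4297 + 5757 + 3483 = 13537 m/s.

Δv ≈ 13500 m/s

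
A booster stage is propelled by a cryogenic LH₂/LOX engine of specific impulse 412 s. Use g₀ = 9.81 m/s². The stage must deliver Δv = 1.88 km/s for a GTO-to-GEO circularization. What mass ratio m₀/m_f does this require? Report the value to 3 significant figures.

mass ratio ≈ 1.59

v_e = Isp · g₀ = 412 × 9.81 = 4041.7 m/s.
m₀/m_f = exp(Δv / v_e) = exp(1880 / 4041.7) = exp(0.4651) = 1.5923.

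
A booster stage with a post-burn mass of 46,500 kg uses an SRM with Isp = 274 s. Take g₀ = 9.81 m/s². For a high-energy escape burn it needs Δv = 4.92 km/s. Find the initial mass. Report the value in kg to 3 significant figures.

initial mass ≈ 290000 kg

v_e = Isp · g₀ = 274 × 9.81 = 2687.9 m/s.
m₀/m_f = exp(Δv / v_e) = exp(4920 / 2687.9) = exp(1.8304) = 6.2364.
m₀ = m_f × 6.2364 = 46,500 × 6.2364 = 289,993 kg.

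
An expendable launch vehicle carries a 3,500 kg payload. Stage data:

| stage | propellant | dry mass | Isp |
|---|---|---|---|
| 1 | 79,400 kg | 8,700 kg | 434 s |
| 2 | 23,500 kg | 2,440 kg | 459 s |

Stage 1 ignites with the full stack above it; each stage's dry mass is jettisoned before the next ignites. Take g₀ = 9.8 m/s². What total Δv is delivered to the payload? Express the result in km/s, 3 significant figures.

Δv ≈ 12.0 km/s

Ignition mass of stage 1 = 79,400+8,700 + 23,500+2,440 + 3,500 = 117,540 kg.
Stage 1: m₀ = 117,540 kg, m_f = 117,540 − 79,400 = 38,140 kg; Δv = 434×9.8×ln(3.082) = 4253.2×1.1255 ≈ 4787 m/s.
Stage 2: m₀ = 29,440 kg, m_f = 29,440 − 23,500 = 5,940 kg; Δv = 459×9.8×ln(4.956) = 4498.2×1.6006 ≈ 7200 m/s.
Total Δv = 4787 + 7200 = 11987 m/s.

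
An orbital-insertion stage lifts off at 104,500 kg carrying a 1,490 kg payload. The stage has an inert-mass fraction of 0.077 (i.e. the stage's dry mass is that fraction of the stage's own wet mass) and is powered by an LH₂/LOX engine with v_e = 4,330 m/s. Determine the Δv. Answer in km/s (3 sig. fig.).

Stage wet mass = m₀ − payload = 104,500 − 1,490 = 103,010 kg.
Stage dry mass = ε × stage wet mass = 0.077 × 103,010 = 7,931.77 kg.
Burnout mass m_f = stage dry + payload = 7,931.77 + 1,490 = 9,421.77 kg.
Using Δv = v_e ln(m₀/m_f): Δv = v_e · ln(104,500/9,421.77) = 4330.0 × ln(11.09) = 4330.0 × 2.4062 ≈ 10419 m/s.

Δv ≈ 10.4 km/s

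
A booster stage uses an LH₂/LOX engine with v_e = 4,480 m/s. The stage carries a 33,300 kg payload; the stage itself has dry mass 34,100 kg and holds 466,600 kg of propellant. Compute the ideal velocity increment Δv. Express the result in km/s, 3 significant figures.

m₀ = payload + dry + propellant = 33,300 + 34,100 + 466,600 = 534,000 kg.
m_f = payload + dry = 33,300 + 34,100 = 67,400 kg.
Rocket equation: Δv = v_e · ln(m₀/m_f) = 4480.0 × ln(7.923) = 4480.0 × 2.0698 ≈ 9272.5 m/s.

Δv ≈ 9.27 km/s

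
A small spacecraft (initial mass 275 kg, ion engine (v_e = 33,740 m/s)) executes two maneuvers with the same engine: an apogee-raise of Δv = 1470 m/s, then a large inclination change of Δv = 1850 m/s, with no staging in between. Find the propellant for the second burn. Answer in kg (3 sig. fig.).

After the first burn: m = 275 × exp(−1470/33740.0) = 275 × 0.95737 = 263.277 kg.
After the second burn: m = 263.277 × exp(−1850/33740.0) = 263.277 × 0.94665 = 249.231 kg.
Second-burn propellant = 263.277 − 249.231 = 14.046 kg.

propellant for the second burn ≈ 14.0 kg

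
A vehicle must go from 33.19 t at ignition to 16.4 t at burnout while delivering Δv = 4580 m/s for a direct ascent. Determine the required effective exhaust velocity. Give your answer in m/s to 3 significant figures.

v_e ≈ 6500 m/s

ln(m₀/m_f) = ln(33190/16400) = ln(2.024) = 0.7050.
v_e = Δv / ln(m₀/m_f) = 4580 / 0.7050 = 6496.8 m/s.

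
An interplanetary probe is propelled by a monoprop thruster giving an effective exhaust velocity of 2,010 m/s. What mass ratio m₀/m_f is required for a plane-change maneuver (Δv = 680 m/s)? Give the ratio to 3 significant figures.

mass ratio ≈ 1.40

By the Tsiolkovsky rocket equation, m₀/m_f = exp(Δv / v_e) = exp(680 / 2010.0) = exp(0.3383) = 1.4026.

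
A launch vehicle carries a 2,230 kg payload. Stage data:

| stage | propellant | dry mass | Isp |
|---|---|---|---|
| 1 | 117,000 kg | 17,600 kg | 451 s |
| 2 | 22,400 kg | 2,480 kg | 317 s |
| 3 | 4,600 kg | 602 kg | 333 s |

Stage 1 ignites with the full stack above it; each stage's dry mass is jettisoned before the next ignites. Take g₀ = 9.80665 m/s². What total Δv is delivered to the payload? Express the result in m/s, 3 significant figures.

Δv ≈ 12200 m/s

Ignition mass of stage 1 = 117,000+17,600 + 22,400+2,480 + 4,600+602 + 2,230 = 166,912 kg.
Stage 1: m₀ = 166,912 kg, m_f = 166,912 − 117,000 = 49,912 kg; Δv = 451×9.80665×ln(3.344) = 4422.8×1.2072 ≈ 5339 m/s.
Stage 2: m₀ = 32,312 kg, m_f = 32,312 − 22,400 = 9,912 kg; Δv = 317×9.80665×ln(3.26) = 3108.7×1.1817 ≈ 3674 m/s.
Stage 3: m₀ = 7,432 kg, m_f = 7,432 − 4,600 = 2,832 kg; Δv = 333×9.80665×ln(2.624) = 3265.6×0.9648 ≈ 3151 m/s.
Total Δv = 5339 + 3674 + 3151 = 12164 m/s.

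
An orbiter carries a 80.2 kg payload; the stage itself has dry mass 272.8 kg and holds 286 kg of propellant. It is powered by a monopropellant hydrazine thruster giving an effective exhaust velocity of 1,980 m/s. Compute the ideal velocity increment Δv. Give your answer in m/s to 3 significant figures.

m₀ = payload + dry + propellant = 80.2 + 272.8 + 286 = 639 kg.
m_f = payload + dry = 80.2 + 272.8 = 353 kg.
Using Δv = v_e ln(m₀/m_f): Δv = v_e · ln(m₀/m_f) = 1980.0 × ln(1.81) = 1980.0 × 0.5934 ≈ 1175.0 m/s.

Δv ≈ 1180 m/s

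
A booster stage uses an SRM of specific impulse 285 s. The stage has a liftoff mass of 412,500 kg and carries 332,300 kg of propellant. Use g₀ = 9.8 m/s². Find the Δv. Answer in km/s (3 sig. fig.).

Δv ≈ 4.57 km/s

v_e = Isp · g₀ = 285 × 9.8 = 2793.0 m/s.
m_f = m₀ − m_prop = 412,500 − 332,300 = 80,200 kg.
Using Δv = v_e ln(m₀/m_f): Δv = v_e · ln(m₀/m_f) = 2793.0 × ln(5.143) = 2793.0 × 1.6377 ≈ 4574.1 m/s.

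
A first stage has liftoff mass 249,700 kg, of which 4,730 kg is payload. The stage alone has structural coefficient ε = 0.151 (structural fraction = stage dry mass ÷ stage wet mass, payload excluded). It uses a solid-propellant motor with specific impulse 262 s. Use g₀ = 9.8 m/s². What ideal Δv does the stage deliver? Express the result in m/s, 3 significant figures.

Δv ≈ 4590 m/s

Stage wet mass = m₀ − payload = 249,700 − 4,730 = 244,970 kg.
Stage dry mass = ε × stage wet mass = 0.151 × 244,970 = 36,990.5 kg.
Burnout mass m_f = stage dry + payload = 36,990.5 + 4,730 = 41,720.5 kg.
v_e = Isp · g₀ = 262 × 9.8 = 2567.6 m/s.
Rocket equation: Δv = v_e · ln(249,700/41,720.5) = 2567.6 × ln(5.985) = 2567.6 × 1.7893 ≈ 4594 m/s.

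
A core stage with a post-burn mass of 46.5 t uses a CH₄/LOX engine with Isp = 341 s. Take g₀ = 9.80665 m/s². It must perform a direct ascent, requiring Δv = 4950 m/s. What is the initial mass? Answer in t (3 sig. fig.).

initial mass ≈ 204 t

v_e = Isp · g₀ = 341 × 9.80665 = 3344.1 m/s.
Rocket equation: m₀/m_f = exp(Δv / v_e) = exp(4950 / 3344.1) = exp(1.4802) = 4.3940.
m₀ = m_f × 4.3940 = 46.5 × 4.3940 = 204.321 t.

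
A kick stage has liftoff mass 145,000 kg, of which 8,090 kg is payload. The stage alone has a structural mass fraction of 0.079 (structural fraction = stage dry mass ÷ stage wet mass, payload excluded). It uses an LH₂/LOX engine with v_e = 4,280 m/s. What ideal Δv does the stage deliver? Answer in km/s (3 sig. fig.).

Stage wet mass = m₀ − payload = 145,000 − 8,090 = 136,910 kg.
Stage dry mass = ε × stage wet mass = 0.079 × 136,910 = 10,815.9 kg.
Burnout mass m_f = stage dry + payload = 10,815.9 + 8,090 = 18,905.9 kg.
Δv = v_e · ln(145,000/18,905.9) = 4280.0 × ln(7.67) = 4280.0 × 2.0373 ≈ 8719 m/s.

Δv ≈ 8.72 km/s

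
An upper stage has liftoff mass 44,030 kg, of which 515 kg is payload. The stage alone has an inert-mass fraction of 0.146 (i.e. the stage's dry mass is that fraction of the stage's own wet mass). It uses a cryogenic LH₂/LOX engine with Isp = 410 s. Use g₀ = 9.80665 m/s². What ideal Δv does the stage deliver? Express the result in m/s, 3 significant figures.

Stage wet mass = m₀ − payload = 44,030 − 515 = 43,515 kg.
Stage dry mass = ε × stage wet mass = 0.146 × 43,515 = 6,353.19 kg.
Burnout mass m_f = stage dry + payload = 6,353.19 + 515 = 6,868.19 kg.
v_e = Isp · g₀ = 410 × 9.80665 = 4020.7 m/s.
By the Tsiolkovsky rocket equation, Δv = v_e · ln(44,030/6,868.19) = 4020.7 × ln(6.411) = 4020.7 × 1.8580 ≈ 7470 m/s.

Δv ≈ 7470 m/s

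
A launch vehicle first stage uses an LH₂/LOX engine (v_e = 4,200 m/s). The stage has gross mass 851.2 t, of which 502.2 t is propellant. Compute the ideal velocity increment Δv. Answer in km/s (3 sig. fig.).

Δv ≈ 3.74 km/s

m_f = m₀ − m_prop = 851.2 − 502.2 = 349 t.
Using Δv = v_e ln(m₀/m_f): Δv = v_e · ln(m₀/m_f) = 4200.0 × ln(2.439) = 4200.0 × 0.8916 ≈ 3744.6 m/s.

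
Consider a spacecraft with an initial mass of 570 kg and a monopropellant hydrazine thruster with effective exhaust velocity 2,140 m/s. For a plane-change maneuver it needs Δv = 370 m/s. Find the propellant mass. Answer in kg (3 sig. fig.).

m₀/m_f = exp(Δv / v_e) = exp(370 / 2140.0) = exp(0.1729) = 1.1887.
m_f = 570 / 1.1887 = 479.515 kg, so propellant = m₀ − m_f = 570 − 479.515 = 90.485 kg.

propellant mass ≈ 90.5 kg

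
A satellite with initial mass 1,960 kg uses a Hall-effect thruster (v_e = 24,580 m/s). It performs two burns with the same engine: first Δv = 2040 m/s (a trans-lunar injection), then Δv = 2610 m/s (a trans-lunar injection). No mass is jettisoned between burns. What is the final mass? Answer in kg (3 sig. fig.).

After the first burn: m = 1960 × exp(−2040/24580.0) = 1960 × 0.92036 = 1,803.91 kg.
After the second burn: m = 1,803.91 × exp(−2610/24580.0) = 1,803.91 × 0.89926 = 1,622.18 kg.

final mass ≈ 1620 kg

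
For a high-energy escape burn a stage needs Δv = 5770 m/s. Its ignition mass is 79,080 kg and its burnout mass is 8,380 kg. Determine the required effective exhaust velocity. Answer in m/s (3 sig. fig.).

ln(m₀/m_f) = ln(79080/8380) = ln(9.437) = 2.2446.
From the ideal rocket equation, v_e = Δv / ln(m₀/m_f) = 5770 / 2.2446 = 2570.6 m/s.

v_e ≈ 2570 m/s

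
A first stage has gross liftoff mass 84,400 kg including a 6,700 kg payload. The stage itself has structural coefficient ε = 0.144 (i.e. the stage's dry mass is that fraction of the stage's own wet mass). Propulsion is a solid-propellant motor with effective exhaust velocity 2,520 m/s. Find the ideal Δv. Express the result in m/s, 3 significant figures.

Stage wet mass = m₀ − payload = 84,400 − 6,700 = 77,700 kg.
Stage dry mass = ε × stage wet mass = 0.144 × 77,700 = 11,188.8 kg.
Burnout mass m_f = stage dry + payload = 11,188.8 + 6,700 = 17,888.8 kg.
Δv = v_e · ln(84,400/17,888.8) = 2520.0 × ln(4.718) = 2520.0 × 1.5514 ≈ 3910 m/s.

Δv ≈ 3910 m/s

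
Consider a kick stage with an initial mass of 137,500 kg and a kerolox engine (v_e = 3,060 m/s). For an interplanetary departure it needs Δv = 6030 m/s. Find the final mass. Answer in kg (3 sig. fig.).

final mass ≈ 19200 kg

From the ideal rocket equation, m₀/m_f = exp(Δv / v_e) = exp(6030 / 3060.0) = exp(1.9706) = 7.1749.
m_f = m₀ / 7.1749 = 137,500 / 7.1749 = 19,164 kg.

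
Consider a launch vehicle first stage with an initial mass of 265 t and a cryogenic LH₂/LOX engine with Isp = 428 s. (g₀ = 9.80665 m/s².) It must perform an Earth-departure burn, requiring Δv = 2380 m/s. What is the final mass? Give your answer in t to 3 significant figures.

v_e = Isp · g₀ = 428 × 9.80665 = 4197.2 m/s.
m₀/m_f = exp(Δv / v_e) = exp(2380 / 4197.2) = exp(0.5670) = 1.7630.
m_f = m₀ / 1.7630 = 265 / 1.7630 = 150.312 t.

final mass ≈ 150 t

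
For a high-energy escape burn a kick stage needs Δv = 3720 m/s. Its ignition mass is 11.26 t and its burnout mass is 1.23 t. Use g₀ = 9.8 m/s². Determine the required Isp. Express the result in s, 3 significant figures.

ln(m₀/m_f) = ln(11260/1230) = ln(9.154) = 2.2142.
v_e = Δv / ln(m₀/m_f) = 3720 / 2.2142 = 1680.0 m/s.
Isp = v_e / g₀ = 1680.0 / 9.8 = 171.4 s.

Isp ≈ 171 s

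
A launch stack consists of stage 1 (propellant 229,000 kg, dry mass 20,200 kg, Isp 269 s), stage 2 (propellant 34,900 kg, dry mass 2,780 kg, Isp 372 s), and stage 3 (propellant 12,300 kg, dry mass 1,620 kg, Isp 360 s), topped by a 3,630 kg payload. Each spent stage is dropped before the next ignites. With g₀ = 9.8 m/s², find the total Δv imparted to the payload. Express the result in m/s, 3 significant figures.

Ignition mass of stage 1 = 229,000+20,200 + 34,900+2,780 + 12,300+1,620 + 3,630 = 304,430 kg.
Stage 1: m₀ = 304,430 kg, m_f = 304,430 − 229,000 = 75,430 kg; Δv = 269×9.8×ln(4.036) = 2636.2×1.3952 ≈ 3678 m/s.
Stage 2: m₀ = 55,230 kg, m_f = 55,230 − 34,900 = 20,330 kg; Δv = 372×9.8×ln(2.717) = 3645.6×0.9994 ≈ 3643 m/s.
Stage 3: m₀ = 17,550 kg, m_f = 17,550 − 12,300 = 5,250 kg; Δv = 360×9.8×ln(3.343) = 3528.0×1.2068 ≈ 4258 m/s.
Total Δv = 3678 + 3643 + 4258 = 11579 m/s.

Δv ≈ 11600 m/s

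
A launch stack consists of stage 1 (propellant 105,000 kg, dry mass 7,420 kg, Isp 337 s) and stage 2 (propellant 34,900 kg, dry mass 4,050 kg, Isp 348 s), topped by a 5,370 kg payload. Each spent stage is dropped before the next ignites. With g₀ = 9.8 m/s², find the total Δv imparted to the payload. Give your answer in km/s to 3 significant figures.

Ignition mass of stage 1 = 105,000+7,420 + 34,900+4,050 + 5,370 = 156,740 kg.
Stage 1: m₀ = 156,740 kg, m_f = 156,740 − 105,000 = 51,740 kg; Δv = 337×9.8×ln(3.029) = 3302.6×1.1084 ≈ 3660 m/s.
Stage 2: m₀ = 44,320 kg, m_f = 44,320 − 34,900 = 9,420 kg; Δv = 348×9.8×ln(4.705) = 3410.4×1.5486 ≈ 5281 m/s.
Total Δv = 3660 + 5281 = 8941 m/s.

Δv ≈ 8.94 km/s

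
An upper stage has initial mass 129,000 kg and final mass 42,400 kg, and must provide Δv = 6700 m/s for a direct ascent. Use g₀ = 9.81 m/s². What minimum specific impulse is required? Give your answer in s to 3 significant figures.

ln(m₀/m_f) = ln(129000/42400) = ln(3.042) = 1.1127.
Rocket equation: v_e = Δv / ln(m₀/m_f) = 6700 / 1.1127 = 6021.6 m/s.
Isp = v_e / g₀ = 6021.6 / 9.81 = 613.8 s.

Isp ≈ 614 s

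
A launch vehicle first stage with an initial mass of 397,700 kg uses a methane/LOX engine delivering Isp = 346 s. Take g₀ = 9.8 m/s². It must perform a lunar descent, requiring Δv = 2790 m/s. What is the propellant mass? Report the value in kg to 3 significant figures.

propellant mass ≈ 223000 kg

v_e = Isp · g₀ = 346 × 9.8 = 3390.8 m/s.
Using Δv = v_e ln(m₀/m_f): m₀/m_f = exp(Δv / v_e) = exp(2790 / 3390.8) = exp(0.8228) = 2.2769.
m_f = 397,700 / 2.2769 = 174,667 kg, so propellant = m₀ − m_f = 397,700 − 174,667 = 223,033 kg.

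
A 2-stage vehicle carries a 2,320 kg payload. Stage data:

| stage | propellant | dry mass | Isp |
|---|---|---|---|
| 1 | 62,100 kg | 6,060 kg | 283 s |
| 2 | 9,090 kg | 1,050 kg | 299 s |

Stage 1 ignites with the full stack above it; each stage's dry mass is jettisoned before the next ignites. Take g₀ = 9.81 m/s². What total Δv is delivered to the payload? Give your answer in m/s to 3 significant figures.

Δv ≈ 7920 m/s

Ignition mass of stage 1 = 62,100+6,060 + 9,090+1,050 + 2,320 = 80,620 kg.
Stage 1: m₀ = 80,620 kg, m_f = 80,620 − 62,100 = 18,520 kg; Δv = 283×9.81×ln(4.353) = 2776.2×1.4709 ≈ 4084 m/s.
Stage 2: m₀ = 12,460 kg, m_f = 12,460 − 9,090 = 3,370 kg; Δv = 299×9.81×ln(3.697) = 2933.2×1.3076 ≈ 3835 m/s.
Total Δv = 4084 + 3835 = 7919 m/s.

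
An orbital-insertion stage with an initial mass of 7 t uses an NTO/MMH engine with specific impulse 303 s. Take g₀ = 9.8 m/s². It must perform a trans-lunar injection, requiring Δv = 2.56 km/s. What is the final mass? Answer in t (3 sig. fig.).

final mass ≈ 2.96 t

v_e = Isp · g₀ = 303 × 9.8 = 2969.4 m/s.
Rocket equation: m₀/m_f = exp(Δv / v_e) = exp(2560 / 2969.4) = exp(0.8621) = 2.3682.
m_f = m₀ / 2.3682 = 7 / 2.3682 = 2.95583 t.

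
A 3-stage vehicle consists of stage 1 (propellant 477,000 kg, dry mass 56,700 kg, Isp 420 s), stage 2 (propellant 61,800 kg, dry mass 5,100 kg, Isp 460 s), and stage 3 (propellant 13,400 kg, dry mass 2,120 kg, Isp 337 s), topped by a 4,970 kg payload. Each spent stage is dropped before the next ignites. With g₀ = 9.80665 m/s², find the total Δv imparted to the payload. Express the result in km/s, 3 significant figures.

Δv ≈ 15.1 km/s

Ignition mass of stage 1 = 477,000+56,700 + 61,800+5,100 + 13,400+2,120 + 4,970 = 621,090 kg.
Stage 1: m₀ = 621,090 kg, m_f = 621,090 − 477,000 = 144,090 kg; Δv = 420×9.80665×ln(4.31) = 4118.8×1.4610 ≈ 6018 m/s.
Stage 2: m₀ = 87,390 kg, m_f = 87,390 − 61,800 = 25,590 kg; Δv = 460×9.80665×ln(3.415) = 4511.1×1.2282 ≈ 5540 m/s.
Stage 3: m₀ = 20,490 kg, m_f = 20,490 − 13,400 = 7,090 kg; Δv = 337×9.80665×ln(2.89) = 3304.8×1.0613 ≈ 3507 m/s.
Total Δv = 6018 + 5540 + 3507 = 15065 m/s.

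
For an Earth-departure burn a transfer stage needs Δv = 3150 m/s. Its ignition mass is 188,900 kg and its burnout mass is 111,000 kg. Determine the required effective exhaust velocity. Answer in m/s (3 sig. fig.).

v_e ≈ 5920 m/s

ln(m₀/m_f) = ln(188900/111000) = ln(1.702) = 0.5317.
v_e = Δv / ln(m₀/m_f) = 3150 / 0.5317 = 5924.5 m/s.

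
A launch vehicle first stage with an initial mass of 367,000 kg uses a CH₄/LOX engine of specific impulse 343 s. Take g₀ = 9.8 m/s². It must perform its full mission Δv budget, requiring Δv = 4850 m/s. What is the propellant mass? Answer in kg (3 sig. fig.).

propellant mass ≈ 280000 kg

v_e = Isp · g₀ = 343 × 9.8 = 3361.4 m/s.
Rocket equation: m₀/m_f = exp(Δv / v_e) = exp(4850 / 3361.4) = exp(1.4429) = 4.2327.
m_f = 367,000 / 4.2327 = 86,705.9 kg, so propellant = m₀ − m_f = 367,000 − 86,705.9 = 280,294.1 kg.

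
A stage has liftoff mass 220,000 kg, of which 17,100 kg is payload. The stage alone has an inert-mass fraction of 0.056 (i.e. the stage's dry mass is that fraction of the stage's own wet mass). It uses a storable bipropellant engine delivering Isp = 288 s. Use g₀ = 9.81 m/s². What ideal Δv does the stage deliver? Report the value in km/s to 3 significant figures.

Stage wet mass = m₀ − payload = 220,000 − 17,100 = 202,900 kg.
Stage dry mass = ε × stage wet mass = 0.056 × 202,900 = 11,362.4 kg.
Burnout mass m_f = stage dry + payload = 11,362.4 + 17,100 = 28,462.4 kg.
v_e = Isp · g₀ = 288 × 9.81 = 2825.3 m/s.
Using Δv = v_e ln(m₀/m_f): Δv = v_e · ln(220,000/28,462.4) = 2825.3 × ln(7.729) = 2825.3 × 2.0450 ≈ 5778 m/s.

Δv ≈ 5.78 km/s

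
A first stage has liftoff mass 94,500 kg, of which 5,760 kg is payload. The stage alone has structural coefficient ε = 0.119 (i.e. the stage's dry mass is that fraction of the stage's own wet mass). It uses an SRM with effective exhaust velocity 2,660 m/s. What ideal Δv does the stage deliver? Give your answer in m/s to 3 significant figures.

Δv ≈ 4670 m/s

Stage wet mass = m₀ − payload = 94,500 − 5,760 = 88,740 kg.
Stage dry mass = ε × stage wet mass = 0.119 × 88,740 = 10,560.1 kg.
Burnout mass m_f = stage dry + payload = 10,560.1 + 5,760 = 16,320.1 kg.
Δv = v_e · ln(94,500/16,320.1) = 2660.0 × ln(5.79) = 2660.0 × 1.7562 ≈ 4671 m/s.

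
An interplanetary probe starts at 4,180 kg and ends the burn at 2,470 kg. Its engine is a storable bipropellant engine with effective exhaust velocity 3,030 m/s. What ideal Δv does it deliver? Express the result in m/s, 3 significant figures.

By the Tsiolkovsky rocket equation, Δv = v_e · ln(m₀/m_f) = 3030.0 × ln(1.692) = 3030.0 × 0.5261 ≈ 1594.1 m/s.

Δv ≈ 1590 m/s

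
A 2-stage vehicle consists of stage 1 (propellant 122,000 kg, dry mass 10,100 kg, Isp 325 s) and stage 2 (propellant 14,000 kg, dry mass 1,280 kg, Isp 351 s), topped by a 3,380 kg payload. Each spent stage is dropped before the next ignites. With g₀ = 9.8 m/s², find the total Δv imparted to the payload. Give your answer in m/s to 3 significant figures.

Ignition mass of stage 1 = 122,000+10,100 + 14,000+1,280 + 3,380 = 150,760 kg.
Stage 1: m₀ = 150,760 kg, m_f = 150,760 − 122,000 = 28,760 kg; Δv = 325×9.8×ln(5.242) = 3185.0×1.6567 ≈ 5277 m/s.
Stage 2: m₀ = 18,660 kg, m_f = 18,660 − 14,000 = 4,660 kg; Δv = 351×9.8×ln(4.004) = 3439.8×1.3874 ≈ 4772 m/s.
Total Δv = 5277 + 4772 = 10049 m/s.

Δv ≈ 10000 m/s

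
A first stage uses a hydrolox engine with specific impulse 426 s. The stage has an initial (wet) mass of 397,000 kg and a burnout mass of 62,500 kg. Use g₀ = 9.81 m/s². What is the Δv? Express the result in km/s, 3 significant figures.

Δv ≈ 7.73 km/s

v_e = Isp · g₀ = 426 × 9.81 = 4179.1 m/s.
Δv = v_e · ln(m₀/m_f) = 4179.1 × ln(6.352) = 4179.1 × 1.8488 ≈ 7726.1 m/s.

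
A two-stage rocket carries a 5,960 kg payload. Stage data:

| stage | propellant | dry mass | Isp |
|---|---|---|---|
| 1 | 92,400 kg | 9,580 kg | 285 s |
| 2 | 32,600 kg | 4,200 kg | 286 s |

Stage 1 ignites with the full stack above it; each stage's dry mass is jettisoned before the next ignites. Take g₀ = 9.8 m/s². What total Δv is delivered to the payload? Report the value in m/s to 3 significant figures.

Δv ≈ 6870 m/s

Ignition mass of stage 1 = 92,400+9,580 + 32,600+4,200 + 5,960 = 144,740 kg.
Stage 1: m₀ = 144,740 kg, m_f = 144,740 − 92,400 = 52,340 kg; Δv = 285×9.8×ln(2.765) = 2793.0×1.0172 ≈ 2841 m/s.
Stage 2: m₀ = 42,760 kg, m_f = 42,760 − 32,600 = 10,160 kg; Δv = 286×9.8×ln(4.209) = 2802.8×1.4371 ≈ 4028 m/s.
Total Δv = 2841 + 4028 = 6869 m/s.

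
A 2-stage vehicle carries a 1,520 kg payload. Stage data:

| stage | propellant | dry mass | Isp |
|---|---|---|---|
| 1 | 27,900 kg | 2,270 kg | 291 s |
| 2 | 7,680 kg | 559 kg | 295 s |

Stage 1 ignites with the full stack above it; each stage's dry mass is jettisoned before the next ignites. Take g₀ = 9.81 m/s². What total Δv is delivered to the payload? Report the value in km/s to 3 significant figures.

Δv ≈ 7.90 km/s

Ignition mass of stage 1 = 27,900+2,270 + 7,680+559 + 1,520 = 39,929 kg.
Stage 1: m₀ = 39,929 kg, m_f = 39,929 − 27,900 = 12,029 kg; Δv = 291×9.81×ln(3.319) = 2854.7×1.1998 ≈ 3425 m/s.
Stage 2: m₀ = 9,759 kg, m_f = 9,759 − 7,680 = 2,079 kg; Δv = 295×9.81×ln(4.694) = 2894.0×1.5463 ≈ 4475 m/s.
Total Δv = 3425 + 4475 = 7900 m/s.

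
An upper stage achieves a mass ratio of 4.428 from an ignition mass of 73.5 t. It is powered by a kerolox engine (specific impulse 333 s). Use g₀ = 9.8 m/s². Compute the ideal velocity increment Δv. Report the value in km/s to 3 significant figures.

v_e = Isp · g₀ = 333 × 9.8 = 3263.4 m/s.
Δv = v_e · ln(4.428) = 3263.4 × 1.4879 ≈ 4855.8 m/s.

Δv ≈ 4.86 km/s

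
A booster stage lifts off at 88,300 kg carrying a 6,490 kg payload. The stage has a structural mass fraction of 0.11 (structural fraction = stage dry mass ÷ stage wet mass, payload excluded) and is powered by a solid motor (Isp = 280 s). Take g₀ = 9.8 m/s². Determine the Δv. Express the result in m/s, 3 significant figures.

Δv ≈ 4780 m/s

Stage wet mass = m₀ − payload = 88,300 − 6,490 = 81,810 kg.
Stage dry mass = ε × stage wet mass = 0.11 × 81,810 = 8,999.1 kg.
Burnout mass m_f = stage dry + payload = 8,999.1 + 6,490 = 15,489.1 kg.
v_e = Isp · g₀ = 280 × 9.8 = 2744.0 m/s.
Δv = v_e · ln(88,300/15,489.1) = 2744.0 × ln(5.701) = 2744.0 × 1.7406 ≈ 4776 m/s.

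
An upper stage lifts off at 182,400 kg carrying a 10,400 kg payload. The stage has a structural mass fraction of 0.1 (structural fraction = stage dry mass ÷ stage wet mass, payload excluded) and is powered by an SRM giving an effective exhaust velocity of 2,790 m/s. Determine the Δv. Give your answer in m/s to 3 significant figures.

Stage wet mass = m₀ − payload = 182,400 − 10,400 = 172,000 kg.
Stage dry mass = ε × stage wet mass = 0.1 × 172,000 = 17,200 kg.
Burnout mass m_f = stage dry + payload = 17,200 + 10,400 = 27,600 kg.
Rocket equation: Δv = v_e · ln(182,400/27,600) = 2790.0 × ln(6.609) = 2790.0 × 1.8884 ≈ 5269 m/s.

Δv ≈ 5270 m/s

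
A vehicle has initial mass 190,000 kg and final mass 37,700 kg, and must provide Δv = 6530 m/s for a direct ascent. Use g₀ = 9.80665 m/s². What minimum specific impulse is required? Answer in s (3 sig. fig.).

Isp ≈ 412 s

ln(m₀/m_f) = ln(190000/37700) = ln(5.04) = 1.6174.
Rocket equation: v_e = Δv / ln(m₀/m_f) = 6530 / 1.6174 = 4037.4 m/s.
Isp = v_e / g₀ = 4037.4 / 9.80665 = 411.7 s.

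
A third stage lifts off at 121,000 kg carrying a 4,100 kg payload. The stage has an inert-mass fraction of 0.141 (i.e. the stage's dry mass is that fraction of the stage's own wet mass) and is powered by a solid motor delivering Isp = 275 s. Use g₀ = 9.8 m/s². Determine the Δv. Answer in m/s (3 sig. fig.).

Δv ≈ 4770 m/s

Stage wet mass = m₀ − payload = 121,000 − 4,100 = 116,900 kg.
Stage dry mass = ε × stage wet mass = 0.141 × 116,900 = 16,482.9 kg.
Burnout mass m_f = stage dry + payload = 16,482.9 + 4,100 = 20,582.9 kg.
v_e = Isp · g₀ = 275 × 9.8 = 2695.0 m/s.
Using Δv = v_e ln(m₀/m_f): Δv = v_e · ln(121,000/20,582.9) = 2695.0 × ln(5.879) = 2695.0 × 1.7713 ≈ 4774 m/s.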